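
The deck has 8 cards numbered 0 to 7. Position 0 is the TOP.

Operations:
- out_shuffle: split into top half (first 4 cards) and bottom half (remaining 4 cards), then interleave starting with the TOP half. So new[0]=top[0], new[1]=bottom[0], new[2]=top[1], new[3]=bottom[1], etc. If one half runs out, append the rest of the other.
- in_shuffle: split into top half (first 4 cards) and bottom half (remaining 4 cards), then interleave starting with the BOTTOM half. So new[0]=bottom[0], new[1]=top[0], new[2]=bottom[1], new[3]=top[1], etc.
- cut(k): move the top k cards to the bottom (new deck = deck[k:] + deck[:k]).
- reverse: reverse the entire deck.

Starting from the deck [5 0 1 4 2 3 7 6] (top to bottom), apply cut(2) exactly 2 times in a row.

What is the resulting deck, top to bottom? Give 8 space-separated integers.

Answer: 2 3 7 6 5 0 1 4

Derivation:
After op 1 (cut(2)): [1 4 2 3 7 6 5 0]
After op 2 (cut(2)): [2 3 7 6 5 0 1 4]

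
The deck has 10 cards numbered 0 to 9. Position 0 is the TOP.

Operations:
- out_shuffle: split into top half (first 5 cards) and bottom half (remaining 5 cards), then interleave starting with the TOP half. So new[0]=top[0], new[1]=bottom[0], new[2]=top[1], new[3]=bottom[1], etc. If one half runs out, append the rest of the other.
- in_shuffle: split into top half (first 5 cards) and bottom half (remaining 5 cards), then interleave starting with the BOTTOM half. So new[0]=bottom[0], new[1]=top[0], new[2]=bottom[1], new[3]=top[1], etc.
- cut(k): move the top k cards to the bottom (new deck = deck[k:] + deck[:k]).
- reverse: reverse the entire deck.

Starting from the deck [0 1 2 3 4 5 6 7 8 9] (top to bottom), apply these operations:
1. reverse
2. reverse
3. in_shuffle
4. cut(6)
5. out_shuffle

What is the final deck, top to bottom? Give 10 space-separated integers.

After op 1 (reverse): [9 8 7 6 5 4 3 2 1 0]
After op 2 (reverse): [0 1 2 3 4 5 6 7 8 9]
After op 3 (in_shuffle): [5 0 6 1 7 2 8 3 9 4]
After op 4 (cut(6)): [8 3 9 4 5 0 6 1 7 2]
After op 5 (out_shuffle): [8 0 3 6 9 1 4 7 5 2]

Answer: 8 0 3 6 9 1 4 7 5 2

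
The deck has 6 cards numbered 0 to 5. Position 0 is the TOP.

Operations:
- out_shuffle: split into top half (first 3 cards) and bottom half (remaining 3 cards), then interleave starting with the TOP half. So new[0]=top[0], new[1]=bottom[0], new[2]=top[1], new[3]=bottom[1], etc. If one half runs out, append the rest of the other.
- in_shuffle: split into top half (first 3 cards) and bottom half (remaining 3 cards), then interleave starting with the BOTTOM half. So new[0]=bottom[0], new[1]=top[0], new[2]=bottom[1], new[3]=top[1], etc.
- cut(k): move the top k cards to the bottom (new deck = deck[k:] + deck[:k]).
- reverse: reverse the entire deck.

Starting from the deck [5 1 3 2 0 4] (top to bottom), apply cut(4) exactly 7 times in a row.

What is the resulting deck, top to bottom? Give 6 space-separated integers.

Answer: 0 4 5 1 3 2

Derivation:
After op 1 (cut(4)): [0 4 5 1 3 2]
After op 2 (cut(4)): [3 2 0 4 5 1]
After op 3 (cut(4)): [5 1 3 2 0 4]
After op 4 (cut(4)): [0 4 5 1 3 2]
After op 5 (cut(4)): [3 2 0 4 5 1]
After op 6 (cut(4)): [5 1 3 2 0 4]
After op 7 (cut(4)): [0 4 5 1 3 2]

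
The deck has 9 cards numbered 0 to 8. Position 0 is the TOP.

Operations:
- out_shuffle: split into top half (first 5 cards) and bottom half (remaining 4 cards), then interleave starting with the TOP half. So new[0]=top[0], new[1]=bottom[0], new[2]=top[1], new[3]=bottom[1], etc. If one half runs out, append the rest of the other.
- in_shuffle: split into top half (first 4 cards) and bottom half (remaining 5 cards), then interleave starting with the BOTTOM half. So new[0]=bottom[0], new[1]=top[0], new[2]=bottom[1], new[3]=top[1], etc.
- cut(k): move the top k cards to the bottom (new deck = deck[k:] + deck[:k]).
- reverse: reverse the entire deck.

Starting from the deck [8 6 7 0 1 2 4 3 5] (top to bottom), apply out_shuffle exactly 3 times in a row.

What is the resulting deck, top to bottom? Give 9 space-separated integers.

After op 1 (out_shuffle): [8 2 6 4 7 3 0 5 1]
After op 2 (out_shuffle): [8 3 2 0 6 5 4 1 7]
After op 3 (out_shuffle): [8 5 3 4 2 1 0 7 6]

Answer: 8 5 3 4 2 1 0 7 6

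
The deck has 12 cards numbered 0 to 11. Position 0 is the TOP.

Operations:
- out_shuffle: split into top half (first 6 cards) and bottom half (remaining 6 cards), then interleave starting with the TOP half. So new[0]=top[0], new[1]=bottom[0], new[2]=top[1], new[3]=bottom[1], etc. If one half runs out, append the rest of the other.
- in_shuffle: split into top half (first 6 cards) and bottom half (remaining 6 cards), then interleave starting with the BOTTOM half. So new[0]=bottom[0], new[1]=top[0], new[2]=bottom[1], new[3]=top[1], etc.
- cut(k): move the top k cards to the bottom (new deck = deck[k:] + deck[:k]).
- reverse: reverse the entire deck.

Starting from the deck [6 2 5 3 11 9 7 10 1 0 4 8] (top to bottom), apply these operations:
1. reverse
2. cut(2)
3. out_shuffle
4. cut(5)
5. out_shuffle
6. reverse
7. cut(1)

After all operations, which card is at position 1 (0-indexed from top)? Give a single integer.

After op 1 (reverse): [8 4 0 1 10 7 9 11 3 5 2 6]
After op 2 (cut(2)): [0 1 10 7 9 11 3 5 2 6 8 4]
After op 3 (out_shuffle): [0 3 1 5 10 2 7 6 9 8 11 4]
After op 4 (cut(5)): [2 7 6 9 8 11 4 0 3 1 5 10]
After op 5 (out_shuffle): [2 4 7 0 6 3 9 1 8 5 11 10]
After op 6 (reverse): [10 11 5 8 1 9 3 6 0 7 4 2]
After op 7 (cut(1)): [11 5 8 1 9 3 6 0 7 4 2 10]
Position 1: card 5.

Answer: 5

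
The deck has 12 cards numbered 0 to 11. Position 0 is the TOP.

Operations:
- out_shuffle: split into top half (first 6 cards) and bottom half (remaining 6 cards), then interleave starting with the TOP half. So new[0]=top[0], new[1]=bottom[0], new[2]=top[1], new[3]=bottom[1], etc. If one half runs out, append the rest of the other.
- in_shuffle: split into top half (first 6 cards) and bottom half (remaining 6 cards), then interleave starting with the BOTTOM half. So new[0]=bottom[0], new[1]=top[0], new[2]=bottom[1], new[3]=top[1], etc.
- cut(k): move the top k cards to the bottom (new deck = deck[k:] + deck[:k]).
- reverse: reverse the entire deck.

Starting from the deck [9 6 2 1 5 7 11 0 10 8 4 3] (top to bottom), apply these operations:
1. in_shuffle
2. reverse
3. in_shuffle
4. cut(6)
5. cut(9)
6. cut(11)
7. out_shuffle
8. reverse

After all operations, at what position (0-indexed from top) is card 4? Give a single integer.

Answer: 1

Derivation:
After op 1 (in_shuffle): [11 9 0 6 10 2 8 1 4 5 3 7]
After op 2 (reverse): [7 3 5 4 1 8 2 10 6 0 9 11]
After op 3 (in_shuffle): [2 7 10 3 6 5 0 4 9 1 11 8]
After op 4 (cut(6)): [0 4 9 1 11 8 2 7 10 3 6 5]
After op 5 (cut(9)): [3 6 5 0 4 9 1 11 8 2 7 10]
After op 6 (cut(11)): [10 3 6 5 0 4 9 1 11 8 2 7]
After op 7 (out_shuffle): [10 9 3 1 6 11 5 8 0 2 4 7]
After op 8 (reverse): [7 4 2 0 8 5 11 6 1 3 9 10]
Card 4 is at position 1.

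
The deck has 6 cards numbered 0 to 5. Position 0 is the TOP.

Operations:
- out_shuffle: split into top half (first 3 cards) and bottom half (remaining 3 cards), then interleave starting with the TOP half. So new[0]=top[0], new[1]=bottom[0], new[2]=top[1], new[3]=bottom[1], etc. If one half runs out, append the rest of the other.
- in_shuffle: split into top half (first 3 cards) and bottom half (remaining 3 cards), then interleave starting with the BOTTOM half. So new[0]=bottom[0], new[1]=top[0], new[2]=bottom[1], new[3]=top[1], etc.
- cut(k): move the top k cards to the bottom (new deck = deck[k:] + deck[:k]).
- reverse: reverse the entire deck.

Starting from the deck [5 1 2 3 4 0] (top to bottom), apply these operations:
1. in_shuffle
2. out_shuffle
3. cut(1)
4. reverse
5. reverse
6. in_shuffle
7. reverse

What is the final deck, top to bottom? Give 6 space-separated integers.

Answer: 0 3 5 2 1 4

Derivation:
After op 1 (in_shuffle): [3 5 4 1 0 2]
After op 2 (out_shuffle): [3 1 5 0 4 2]
After op 3 (cut(1)): [1 5 0 4 2 3]
After op 4 (reverse): [3 2 4 0 5 1]
After op 5 (reverse): [1 5 0 4 2 3]
After op 6 (in_shuffle): [4 1 2 5 3 0]
After op 7 (reverse): [0 3 5 2 1 4]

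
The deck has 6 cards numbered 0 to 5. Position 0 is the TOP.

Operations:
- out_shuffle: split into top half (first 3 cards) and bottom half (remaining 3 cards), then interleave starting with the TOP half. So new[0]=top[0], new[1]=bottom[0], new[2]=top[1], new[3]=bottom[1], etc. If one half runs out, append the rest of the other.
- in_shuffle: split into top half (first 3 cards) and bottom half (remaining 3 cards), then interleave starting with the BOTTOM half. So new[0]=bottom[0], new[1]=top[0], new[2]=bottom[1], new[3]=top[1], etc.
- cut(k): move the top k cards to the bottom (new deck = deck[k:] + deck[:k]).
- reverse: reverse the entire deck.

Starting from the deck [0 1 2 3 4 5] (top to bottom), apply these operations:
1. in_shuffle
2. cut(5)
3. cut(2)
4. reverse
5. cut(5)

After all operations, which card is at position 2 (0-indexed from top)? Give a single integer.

Answer: 2

Derivation:
After op 1 (in_shuffle): [3 0 4 1 5 2]
After op 2 (cut(5)): [2 3 0 4 1 5]
After op 3 (cut(2)): [0 4 1 5 2 3]
After op 4 (reverse): [3 2 5 1 4 0]
After op 5 (cut(5)): [0 3 2 5 1 4]
Position 2: card 2.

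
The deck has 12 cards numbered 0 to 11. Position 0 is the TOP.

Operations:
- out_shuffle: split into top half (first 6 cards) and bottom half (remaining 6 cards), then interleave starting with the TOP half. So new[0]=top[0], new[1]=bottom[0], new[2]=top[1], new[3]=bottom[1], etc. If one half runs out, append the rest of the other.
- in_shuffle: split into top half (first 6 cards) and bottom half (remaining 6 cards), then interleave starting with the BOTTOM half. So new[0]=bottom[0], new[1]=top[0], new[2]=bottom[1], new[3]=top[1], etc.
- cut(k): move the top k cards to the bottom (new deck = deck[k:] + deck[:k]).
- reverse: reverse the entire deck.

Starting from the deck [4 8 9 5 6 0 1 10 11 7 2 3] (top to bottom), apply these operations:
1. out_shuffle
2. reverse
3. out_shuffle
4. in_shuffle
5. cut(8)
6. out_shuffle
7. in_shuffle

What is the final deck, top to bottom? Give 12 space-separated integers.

Answer: 10 5 0 8 6 2 1 11 3 4 9 7

Derivation:
After op 1 (out_shuffle): [4 1 8 10 9 11 5 7 6 2 0 3]
After op 2 (reverse): [3 0 2 6 7 5 11 9 10 8 1 4]
After op 3 (out_shuffle): [3 11 0 9 2 10 6 8 7 1 5 4]
After op 4 (in_shuffle): [6 3 8 11 7 0 1 9 5 2 4 10]
After op 5 (cut(8)): [5 2 4 10 6 3 8 11 7 0 1 9]
After op 6 (out_shuffle): [5 8 2 11 4 7 10 0 6 1 3 9]
After op 7 (in_shuffle): [10 5 0 8 6 2 1 11 3 4 9 7]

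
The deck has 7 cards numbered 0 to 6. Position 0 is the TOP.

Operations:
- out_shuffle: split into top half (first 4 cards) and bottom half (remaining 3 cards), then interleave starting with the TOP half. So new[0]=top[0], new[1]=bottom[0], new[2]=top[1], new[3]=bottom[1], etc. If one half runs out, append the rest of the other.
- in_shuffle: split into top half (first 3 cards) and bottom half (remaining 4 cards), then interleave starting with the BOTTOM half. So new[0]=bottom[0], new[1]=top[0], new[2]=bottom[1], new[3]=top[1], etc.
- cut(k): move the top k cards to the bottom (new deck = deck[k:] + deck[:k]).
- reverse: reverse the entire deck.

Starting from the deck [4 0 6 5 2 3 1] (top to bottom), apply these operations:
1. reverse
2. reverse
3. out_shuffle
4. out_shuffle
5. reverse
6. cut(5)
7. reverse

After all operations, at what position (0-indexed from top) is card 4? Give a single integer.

Answer: 5

Derivation:
After op 1 (reverse): [1 3 2 5 6 0 4]
After op 2 (reverse): [4 0 6 5 2 3 1]
After op 3 (out_shuffle): [4 2 0 3 6 1 5]
After op 4 (out_shuffle): [4 6 2 1 0 5 3]
After op 5 (reverse): [3 5 0 1 2 6 4]
After op 6 (cut(5)): [6 4 3 5 0 1 2]
After op 7 (reverse): [2 1 0 5 3 4 6]
Card 4 is at position 5.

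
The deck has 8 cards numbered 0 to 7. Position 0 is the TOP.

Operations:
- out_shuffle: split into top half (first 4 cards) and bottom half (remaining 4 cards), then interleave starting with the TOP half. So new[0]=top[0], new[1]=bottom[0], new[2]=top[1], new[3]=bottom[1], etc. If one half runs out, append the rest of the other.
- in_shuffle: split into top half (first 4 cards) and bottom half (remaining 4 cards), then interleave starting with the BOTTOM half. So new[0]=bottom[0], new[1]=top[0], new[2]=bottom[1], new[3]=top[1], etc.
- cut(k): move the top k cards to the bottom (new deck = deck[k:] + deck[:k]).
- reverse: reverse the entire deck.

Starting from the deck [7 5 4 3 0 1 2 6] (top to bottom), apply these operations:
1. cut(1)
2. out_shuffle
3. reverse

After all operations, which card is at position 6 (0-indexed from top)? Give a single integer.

Answer: 1

Derivation:
After op 1 (cut(1)): [5 4 3 0 1 2 6 7]
After op 2 (out_shuffle): [5 1 4 2 3 6 0 7]
After op 3 (reverse): [7 0 6 3 2 4 1 5]
Position 6: card 1.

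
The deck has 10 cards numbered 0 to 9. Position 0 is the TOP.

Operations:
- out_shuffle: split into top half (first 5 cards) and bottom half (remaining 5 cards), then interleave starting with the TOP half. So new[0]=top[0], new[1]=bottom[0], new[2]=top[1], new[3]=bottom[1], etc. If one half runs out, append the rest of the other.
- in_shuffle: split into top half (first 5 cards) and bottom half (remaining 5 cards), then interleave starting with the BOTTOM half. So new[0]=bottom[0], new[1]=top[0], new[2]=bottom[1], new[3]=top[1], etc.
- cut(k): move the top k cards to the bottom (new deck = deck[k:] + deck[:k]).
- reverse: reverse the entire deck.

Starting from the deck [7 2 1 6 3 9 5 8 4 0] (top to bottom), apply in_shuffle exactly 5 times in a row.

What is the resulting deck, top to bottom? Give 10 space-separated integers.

Answer: 0 4 8 5 9 3 6 1 2 7

Derivation:
After op 1 (in_shuffle): [9 7 5 2 8 1 4 6 0 3]
After op 2 (in_shuffle): [1 9 4 7 6 5 0 2 3 8]
After op 3 (in_shuffle): [5 1 0 9 2 4 3 7 8 6]
After op 4 (in_shuffle): [4 5 3 1 7 0 8 9 6 2]
After op 5 (in_shuffle): [0 4 8 5 9 3 6 1 2 7]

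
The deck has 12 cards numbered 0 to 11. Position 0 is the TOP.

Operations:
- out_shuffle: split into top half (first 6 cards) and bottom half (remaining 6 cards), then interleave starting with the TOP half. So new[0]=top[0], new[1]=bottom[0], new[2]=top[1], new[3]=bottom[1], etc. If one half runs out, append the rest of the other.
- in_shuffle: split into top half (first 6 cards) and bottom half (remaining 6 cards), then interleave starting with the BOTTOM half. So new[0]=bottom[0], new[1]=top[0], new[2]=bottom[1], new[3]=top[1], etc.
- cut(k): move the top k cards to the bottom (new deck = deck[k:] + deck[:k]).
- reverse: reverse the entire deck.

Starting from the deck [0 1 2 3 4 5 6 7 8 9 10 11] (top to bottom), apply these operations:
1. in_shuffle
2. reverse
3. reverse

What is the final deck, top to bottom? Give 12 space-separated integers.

After op 1 (in_shuffle): [6 0 7 1 8 2 9 3 10 4 11 5]
After op 2 (reverse): [5 11 4 10 3 9 2 8 1 7 0 6]
After op 3 (reverse): [6 0 7 1 8 2 9 3 10 4 11 5]

Answer: 6 0 7 1 8 2 9 3 10 4 11 5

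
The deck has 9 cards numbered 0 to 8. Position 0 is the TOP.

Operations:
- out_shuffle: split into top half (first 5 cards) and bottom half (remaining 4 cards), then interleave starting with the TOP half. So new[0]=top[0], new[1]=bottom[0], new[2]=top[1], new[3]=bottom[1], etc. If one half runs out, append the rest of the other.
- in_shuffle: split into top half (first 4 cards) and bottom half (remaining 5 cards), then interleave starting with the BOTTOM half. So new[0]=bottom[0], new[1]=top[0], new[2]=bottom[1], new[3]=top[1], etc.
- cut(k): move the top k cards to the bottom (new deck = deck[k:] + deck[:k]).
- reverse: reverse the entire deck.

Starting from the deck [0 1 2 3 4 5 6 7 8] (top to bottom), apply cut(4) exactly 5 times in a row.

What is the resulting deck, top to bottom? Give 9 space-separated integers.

Answer: 2 3 4 5 6 7 8 0 1

Derivation:
After op 1 (cut(4)): [4 5 6 7 8 0 1 2 3]
After op 2 (cut(4)): [8 0 1 2 3 4 5 6 7]
After op 3 (cut(4)): [3 4 5 6 7 8 0 1 2]
After op 4 (cut(4)): [7 8 0 1 2 3 4 5 6]
After op 5 (cut(4)): [2 3 4 5 6 7 8 0 1]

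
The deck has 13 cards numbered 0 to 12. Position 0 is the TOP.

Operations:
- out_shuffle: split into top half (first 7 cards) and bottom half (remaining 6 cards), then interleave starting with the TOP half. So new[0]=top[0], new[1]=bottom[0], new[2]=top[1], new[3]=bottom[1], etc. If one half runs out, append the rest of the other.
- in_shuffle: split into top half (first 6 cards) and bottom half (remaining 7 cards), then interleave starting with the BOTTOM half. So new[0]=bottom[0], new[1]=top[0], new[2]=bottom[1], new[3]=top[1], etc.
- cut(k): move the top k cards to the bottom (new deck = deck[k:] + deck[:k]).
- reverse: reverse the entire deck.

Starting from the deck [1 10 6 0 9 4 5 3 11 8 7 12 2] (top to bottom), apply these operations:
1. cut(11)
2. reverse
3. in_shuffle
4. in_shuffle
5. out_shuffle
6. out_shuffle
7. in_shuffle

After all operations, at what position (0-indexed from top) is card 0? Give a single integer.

After op 1 (cut(11)): [12 2 1 10 6 0 9 4 5 3 11 8 7]
After op 2 (reverse): [7 8 11 3 5 4 9 0 6 10 1 2 12]
After op 3 (in_shuffle): [9 7 0 8 6 11 10 3 1 5 2 4 12]
After op 4 (in_shuffle): [10 9 3 7 1 0 5 8 2 6 4 11 12]
After op 5 (out_shuffle): [10 8 9 2 3 6 7 4 1 11 0 12 5]
After op 6 (out_shuffle): [10 4 8 1 9 11 2 0 3 12 6 5 7]
After op 7 (in_shuffle): [2 10 0 4 3 8 12 1 6 9 5 11 7]
Card 0 is at position 2.

Answer: 2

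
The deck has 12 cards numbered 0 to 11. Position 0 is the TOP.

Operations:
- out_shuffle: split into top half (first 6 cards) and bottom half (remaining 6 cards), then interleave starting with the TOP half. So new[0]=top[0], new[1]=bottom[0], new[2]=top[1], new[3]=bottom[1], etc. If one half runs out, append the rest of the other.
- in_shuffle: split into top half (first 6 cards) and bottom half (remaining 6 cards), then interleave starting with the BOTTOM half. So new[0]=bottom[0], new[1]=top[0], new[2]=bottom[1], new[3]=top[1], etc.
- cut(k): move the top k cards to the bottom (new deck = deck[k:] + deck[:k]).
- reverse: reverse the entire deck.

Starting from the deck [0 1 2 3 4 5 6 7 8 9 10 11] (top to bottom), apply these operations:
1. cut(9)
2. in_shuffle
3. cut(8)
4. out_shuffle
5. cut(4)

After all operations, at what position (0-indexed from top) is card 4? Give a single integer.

Answer: 9

Derivation:
After op 1 (cut(9)): [9 10 11 0 1 2 3 4 5 6 7 8]
After op 2 (in_shuffle): [3 9 4 10 5 11 6 0 7 1 8 2]
After op 3 (cut(8)): [7 1 8 2 3 9 4 10 5 11 6 0]
After op 4 (out_shuffle): [7 4 1 10 8 5 2 11 3 6 9 0]
After op 5 (cut(4)): [8 5 2 11 3 6 9 0 7 4 1 10]
Card 4 is at position 9.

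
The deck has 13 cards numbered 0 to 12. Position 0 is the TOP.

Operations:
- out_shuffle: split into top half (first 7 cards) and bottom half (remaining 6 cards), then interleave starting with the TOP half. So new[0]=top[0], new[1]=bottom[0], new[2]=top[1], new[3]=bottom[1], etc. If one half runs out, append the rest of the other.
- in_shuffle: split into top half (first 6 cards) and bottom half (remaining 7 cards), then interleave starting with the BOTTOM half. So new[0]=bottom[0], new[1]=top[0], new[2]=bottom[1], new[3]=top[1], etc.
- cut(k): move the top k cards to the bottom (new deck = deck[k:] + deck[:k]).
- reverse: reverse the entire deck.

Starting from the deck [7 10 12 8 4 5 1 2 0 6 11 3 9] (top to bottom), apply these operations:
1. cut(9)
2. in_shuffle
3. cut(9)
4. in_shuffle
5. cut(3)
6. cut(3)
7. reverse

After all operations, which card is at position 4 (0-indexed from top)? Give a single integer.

After op 1 (cut(9)): [6 11 3 9 7 10 12 8 4 5 1 2 0]
After op 2 (in_shuffle): [12 6 8 11 4 3 5 9 1 7 2 10 0]
After op 3 (cut(9)): [7 2 10 0 12 6 8 11 4 3 5 9 1]
After op 4 (in_shuffle): [8 7 11 2 4 10 3 0 5 12 9 6 1]
After op 5 (cut(3)): [2 4 10 3 0 5 12 9 6 1 8 7 11]
After op 6 (cut(3)): [3 0 5 12 9 6 1 8 7 11 2 4 10]
After op 7 (reverse): [10 4 2 11 7 8 1 6 9 12 5 0 3]
Position 4: card 7.

Answer: 7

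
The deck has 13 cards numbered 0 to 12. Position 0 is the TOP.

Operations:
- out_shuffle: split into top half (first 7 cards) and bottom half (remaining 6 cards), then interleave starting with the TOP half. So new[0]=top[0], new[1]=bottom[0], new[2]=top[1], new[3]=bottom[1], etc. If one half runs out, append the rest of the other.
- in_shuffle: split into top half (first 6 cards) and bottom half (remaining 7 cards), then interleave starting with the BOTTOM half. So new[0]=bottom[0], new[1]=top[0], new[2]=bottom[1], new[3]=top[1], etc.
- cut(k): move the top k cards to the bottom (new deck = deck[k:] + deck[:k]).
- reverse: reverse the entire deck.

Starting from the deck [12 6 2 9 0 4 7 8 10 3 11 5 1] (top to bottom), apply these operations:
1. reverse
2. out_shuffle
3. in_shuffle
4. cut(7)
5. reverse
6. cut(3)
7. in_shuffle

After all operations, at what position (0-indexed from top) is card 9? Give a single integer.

After op 1 (reverse): [1 5 11 3 10 8 7 4 0 9 2 6 12]
After op 2 (out_shuffle): [1 4 5 0 11 9 3 2 10 6 8 12 7]
After op 3 (in_shuffle): [3 1 2 4 10 5 6 0 8 11 12 9 7]
After op 4 (cut(7)): [0 8 11 12 9 7 3 1 2 4 10 5 6]
After op 5 (reverse): [6 5 10 4 2 1 3 7 9 12 11 8 0]
After op 6 (cut(3)): [4 2 1 3 7 9 12 11 8 0 6 5 10]
After op 7 (in_shuffle): [12 4 11 2 8 1 0 3 6 7 5 9 10]
Card 9 is at position 11.

Answer: 11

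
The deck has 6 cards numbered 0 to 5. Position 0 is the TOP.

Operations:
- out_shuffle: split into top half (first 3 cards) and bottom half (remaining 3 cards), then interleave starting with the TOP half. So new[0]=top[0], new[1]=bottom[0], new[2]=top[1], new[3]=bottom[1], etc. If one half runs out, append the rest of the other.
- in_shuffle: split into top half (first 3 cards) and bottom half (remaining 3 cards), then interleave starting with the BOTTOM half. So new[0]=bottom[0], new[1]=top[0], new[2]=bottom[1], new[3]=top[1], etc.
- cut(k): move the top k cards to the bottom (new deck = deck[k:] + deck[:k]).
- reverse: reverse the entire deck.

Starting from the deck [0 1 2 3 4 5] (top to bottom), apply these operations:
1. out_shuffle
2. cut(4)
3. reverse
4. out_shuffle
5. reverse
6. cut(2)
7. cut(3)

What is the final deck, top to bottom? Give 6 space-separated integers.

Answer: 4 2 3 5 1 0

Derivation:
After op 1 (out_shuffle): [0 3 1 4 2 5]
After op 2 (cut(4)): [2 5 0 3 1 4]
After op 3 (reverse): [4 1 3 0 5 2]
After op 4 (out_shuffle): [4 0 1 5 3 2]
After op 5 (reverse): [2 3 5 1 0 4]
After op 6 (cut(2)): [5 1 0 4 2 3]
After op 7 (cut(3)): [4 2 3 5 1 0]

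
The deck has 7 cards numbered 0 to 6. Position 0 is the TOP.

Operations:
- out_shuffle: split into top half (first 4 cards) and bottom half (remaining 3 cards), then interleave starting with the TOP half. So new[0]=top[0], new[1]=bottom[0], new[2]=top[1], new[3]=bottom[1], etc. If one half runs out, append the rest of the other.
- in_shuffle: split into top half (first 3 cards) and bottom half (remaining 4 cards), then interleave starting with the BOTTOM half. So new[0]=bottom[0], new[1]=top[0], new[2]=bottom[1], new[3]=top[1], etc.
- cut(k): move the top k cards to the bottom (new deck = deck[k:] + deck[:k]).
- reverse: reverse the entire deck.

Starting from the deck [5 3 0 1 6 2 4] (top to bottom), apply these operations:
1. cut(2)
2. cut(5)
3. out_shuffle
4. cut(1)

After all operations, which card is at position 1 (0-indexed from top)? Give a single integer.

Answer: 3

Derivation:
After op 1 (cut(2)): [0 1 6 2 4 5 3]
After op 2 (cut(5)): [5 3 0 1 6 2 4]
After op 3 (out_shuffle): [5 6 3 2 0 4 1]
After op 4 (cut(1)): [6 3 2 0 4 1 5]
Position 1: card 3.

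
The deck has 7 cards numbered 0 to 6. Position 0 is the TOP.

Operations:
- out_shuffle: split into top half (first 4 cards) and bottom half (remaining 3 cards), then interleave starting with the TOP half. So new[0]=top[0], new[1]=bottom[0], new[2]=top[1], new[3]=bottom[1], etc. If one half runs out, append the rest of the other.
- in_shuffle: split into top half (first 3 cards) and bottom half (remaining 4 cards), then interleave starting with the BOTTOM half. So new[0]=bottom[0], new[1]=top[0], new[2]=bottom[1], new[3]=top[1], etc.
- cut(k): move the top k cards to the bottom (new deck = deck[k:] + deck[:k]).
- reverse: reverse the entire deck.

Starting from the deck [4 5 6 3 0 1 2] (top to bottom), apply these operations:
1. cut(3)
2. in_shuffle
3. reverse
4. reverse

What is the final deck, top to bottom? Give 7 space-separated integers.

Answer: 2 3 4 0 5 1 6

Derivation:
After op 1 (cut(3)): [3 0 1 2 4 5 6]
After op 2 (in_shuffle): [2 3 4 0 5 1 6]
After op 3 (reverse): [6 1 5 0 4 3 2]
After op 4 (reverse): [2 3 4 0 5 1 6]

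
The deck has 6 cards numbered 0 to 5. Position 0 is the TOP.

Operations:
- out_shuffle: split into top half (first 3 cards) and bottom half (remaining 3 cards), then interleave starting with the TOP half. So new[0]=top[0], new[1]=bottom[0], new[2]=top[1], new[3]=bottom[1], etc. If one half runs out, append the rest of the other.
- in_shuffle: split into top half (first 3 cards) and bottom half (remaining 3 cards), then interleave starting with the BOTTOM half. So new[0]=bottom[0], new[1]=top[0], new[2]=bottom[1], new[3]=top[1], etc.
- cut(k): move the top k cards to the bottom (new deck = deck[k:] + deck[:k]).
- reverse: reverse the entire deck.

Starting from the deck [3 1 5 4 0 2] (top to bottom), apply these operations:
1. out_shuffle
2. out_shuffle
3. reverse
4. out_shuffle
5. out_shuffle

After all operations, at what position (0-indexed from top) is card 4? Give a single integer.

Answer: 2

Derivation:
After op 1 (out_shuffle): [3 4 1 0 5 2]
After op 2 (out_shuffle): [3 0 4 5 1 2]
After op 3 (reverse): [2 1 5 4 0 3]
After op 4 (out_shuffle): [2 4 1 0 5 3]
After op 5 (out_shuffle): [2 0 4 5 1 3]
Card 4 is at position 2.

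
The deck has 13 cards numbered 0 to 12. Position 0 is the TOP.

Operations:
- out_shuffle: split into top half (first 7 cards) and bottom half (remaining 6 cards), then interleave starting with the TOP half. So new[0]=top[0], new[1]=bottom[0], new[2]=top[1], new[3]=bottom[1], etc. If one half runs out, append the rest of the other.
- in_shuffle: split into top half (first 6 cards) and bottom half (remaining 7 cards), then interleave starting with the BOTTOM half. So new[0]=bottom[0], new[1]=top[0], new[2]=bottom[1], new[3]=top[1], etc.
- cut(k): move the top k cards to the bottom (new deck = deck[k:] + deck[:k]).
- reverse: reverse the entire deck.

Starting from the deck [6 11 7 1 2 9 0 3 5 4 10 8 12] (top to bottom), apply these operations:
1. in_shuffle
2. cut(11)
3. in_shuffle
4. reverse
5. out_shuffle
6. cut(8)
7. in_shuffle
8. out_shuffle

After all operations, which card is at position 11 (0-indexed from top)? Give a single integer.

After op 1 (in_shuffle): [0 6 3 11 5 7 4 1 10 2 8 9 12]
After op 2 (cut(11)): [9 12 0 6 3 11 5 7 4 1 10 2 8]
After op 3 (in_shuffle): [5 9 7 12 4 0 1 6 10 3 2 11 8]
After op 4 (reverse): [8 11 2 3 10 6 1 0 4 12 7 9 5]
After op 5 (out_shuffle): [8 0 11 4 2 12 3 7 10 9 6 5 1]
After op 6 (cut(8)): [10 9 6 5 1 8 0 11 4 2 12 3 7]
After op 7 (in_shuffle): [0 10 11 9 4 6 2 5 12 1 3 8 7]
After op 8 (out_shuffle): [0 5 10 12 11 1 9 3 4 8 6 7 2]
Position 11: card 7.

Answer: 7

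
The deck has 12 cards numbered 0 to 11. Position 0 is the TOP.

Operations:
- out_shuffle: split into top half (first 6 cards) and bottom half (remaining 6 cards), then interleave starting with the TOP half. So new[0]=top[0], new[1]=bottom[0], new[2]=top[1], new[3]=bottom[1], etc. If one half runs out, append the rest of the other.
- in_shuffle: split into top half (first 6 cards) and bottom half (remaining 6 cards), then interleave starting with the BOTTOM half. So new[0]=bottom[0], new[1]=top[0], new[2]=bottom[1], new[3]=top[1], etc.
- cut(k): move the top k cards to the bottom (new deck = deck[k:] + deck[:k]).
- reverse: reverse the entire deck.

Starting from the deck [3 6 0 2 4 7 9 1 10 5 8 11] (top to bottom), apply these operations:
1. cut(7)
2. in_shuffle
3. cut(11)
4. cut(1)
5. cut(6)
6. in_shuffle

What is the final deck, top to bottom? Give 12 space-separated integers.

After op 1 (cut(7)): [1 10 5 8 11 3 6 0 2 4 7 9]
After op 2 (in_shuffle): [6 1 0 10 2 5 4 8 7 11 9 3]
After op 3 (cut(11)): [3 6 1 0 10 2 5 4 8 7 11 9]
After op 4 (cut(1)): [6 1 0 10 2 5 4 8 7 11 9 3]
After op 5 (cut(6)): [4 8 7 11 9 3 6 1 0 10 2 5]
After op 6 (in_shuffle): [6 4 1 8 0 7 10 11 2 9 5 3]

Answer: 6 4 1 8 0 7 10 11 2 9 5 3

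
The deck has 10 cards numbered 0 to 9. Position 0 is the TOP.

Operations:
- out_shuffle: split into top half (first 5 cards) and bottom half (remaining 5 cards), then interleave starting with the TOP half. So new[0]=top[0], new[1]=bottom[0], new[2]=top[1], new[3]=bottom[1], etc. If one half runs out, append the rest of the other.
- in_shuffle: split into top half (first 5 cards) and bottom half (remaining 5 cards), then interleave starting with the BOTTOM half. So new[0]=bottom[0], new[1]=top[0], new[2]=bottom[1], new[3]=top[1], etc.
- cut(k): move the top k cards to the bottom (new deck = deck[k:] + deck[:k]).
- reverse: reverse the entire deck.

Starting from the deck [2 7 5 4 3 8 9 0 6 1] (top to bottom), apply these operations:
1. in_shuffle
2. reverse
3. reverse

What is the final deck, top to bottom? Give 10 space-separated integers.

After op 1 (in_shuffle): [8 2 9 7 0 5 6 4 1 3]
After op 2 (reverse): [3 1 4 6 5 0 7 9 2 8]
After op 3 (reverse): [8 2 9 7 0 5 6 4 1 3]

Answer: 8 2 9 7 0 5 6 4 1 3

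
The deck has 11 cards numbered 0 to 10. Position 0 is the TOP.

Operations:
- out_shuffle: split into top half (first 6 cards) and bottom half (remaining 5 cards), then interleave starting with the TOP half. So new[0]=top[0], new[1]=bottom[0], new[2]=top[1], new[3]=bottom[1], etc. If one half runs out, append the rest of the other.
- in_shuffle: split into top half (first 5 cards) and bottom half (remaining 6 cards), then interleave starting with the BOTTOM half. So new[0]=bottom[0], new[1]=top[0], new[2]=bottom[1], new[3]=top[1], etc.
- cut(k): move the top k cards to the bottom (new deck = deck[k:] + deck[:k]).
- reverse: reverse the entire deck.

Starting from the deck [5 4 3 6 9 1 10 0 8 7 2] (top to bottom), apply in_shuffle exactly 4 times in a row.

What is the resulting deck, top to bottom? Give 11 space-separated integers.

After op 1 (in_shuffle): [1 5 10 4 0 3 8 6 7 9 2]
After op 2 (in_shuffle): [3 1 8 5 6 10 7 4 9 0 2]
After op 3 (in_shuffle): [10 3 7 1 4 8 9 5 0 6 2]
After op 4 (in_shuffle): [8 10 9 3 5 7 0 1 6 4 2]

Answer: 8 10 9 3 5 7 0 1 6 4 2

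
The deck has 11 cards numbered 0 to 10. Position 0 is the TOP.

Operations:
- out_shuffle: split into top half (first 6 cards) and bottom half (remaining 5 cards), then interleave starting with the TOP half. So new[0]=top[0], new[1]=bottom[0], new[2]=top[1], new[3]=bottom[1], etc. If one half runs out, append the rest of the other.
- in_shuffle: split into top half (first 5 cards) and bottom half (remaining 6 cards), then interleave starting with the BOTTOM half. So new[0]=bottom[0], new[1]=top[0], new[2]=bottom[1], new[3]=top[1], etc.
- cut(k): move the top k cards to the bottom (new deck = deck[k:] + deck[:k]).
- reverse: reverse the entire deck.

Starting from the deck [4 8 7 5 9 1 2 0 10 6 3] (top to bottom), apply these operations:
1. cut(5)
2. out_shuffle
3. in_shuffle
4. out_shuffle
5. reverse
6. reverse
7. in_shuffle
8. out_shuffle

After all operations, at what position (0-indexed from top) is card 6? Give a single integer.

Answer: 6

Derivation:
After op 1 (cut(5)): [1 2 0 10 6 3 4 8 7 5 9]
After op 2 (out_shuffle): [1 4 2 8 0 7 10 5 6 9 3]
After op 3 (in_shuffle): [7 1 10 4 5 2 6 8 9 0 3]
After op 4 (out_shuffle): [7 6 1 8 10 9 4 0 5 3 2]
After op 5 (reverse): [2 3 5 0 4 9 10 8 1 6 7]
After op 6 (reverse): [7 6 1 8 10 9 4 0 5 3 2]
After op 7 (in_shuffle): [9 7 4 6 0 1 5 8 3 10 2]
After op 8 (out_shuffle): [9 5 7 8 4 3 6 10 0 2 1]
Card 6 is at position 6.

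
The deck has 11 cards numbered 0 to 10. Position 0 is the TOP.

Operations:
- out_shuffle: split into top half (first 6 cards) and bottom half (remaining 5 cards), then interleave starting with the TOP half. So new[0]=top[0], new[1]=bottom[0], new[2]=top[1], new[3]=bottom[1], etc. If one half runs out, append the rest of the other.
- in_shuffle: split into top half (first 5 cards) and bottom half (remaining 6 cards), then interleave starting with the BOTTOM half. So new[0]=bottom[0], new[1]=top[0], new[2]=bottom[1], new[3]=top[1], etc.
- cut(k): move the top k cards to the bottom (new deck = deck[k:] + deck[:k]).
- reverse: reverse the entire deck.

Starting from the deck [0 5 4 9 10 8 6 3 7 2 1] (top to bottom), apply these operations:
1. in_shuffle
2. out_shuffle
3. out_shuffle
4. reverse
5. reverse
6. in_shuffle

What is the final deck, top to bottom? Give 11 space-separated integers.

After op 1 (in_shuffle): [8 0 6 5 3 4 7 9 2 10 1]
After op 2 (out_shuffle): [8 7 0 9 6 2 5 10 3 1 4]
After op 3 (out_shuffle): [8 5 7 10 0 3 9 1 6 4 2]
After op 4 (reverse): [2 4 6 1 9 3 0 10 7 5 8]
After op 5 (reverse): [8 5 7 10 0 3 9 1 6 4 2]
After op 6 (in_shuffle): [3 8 9 5 1 7 6 10 4 0 2]

Answer: 3 8 9 5 1 7 6 10 4 0 2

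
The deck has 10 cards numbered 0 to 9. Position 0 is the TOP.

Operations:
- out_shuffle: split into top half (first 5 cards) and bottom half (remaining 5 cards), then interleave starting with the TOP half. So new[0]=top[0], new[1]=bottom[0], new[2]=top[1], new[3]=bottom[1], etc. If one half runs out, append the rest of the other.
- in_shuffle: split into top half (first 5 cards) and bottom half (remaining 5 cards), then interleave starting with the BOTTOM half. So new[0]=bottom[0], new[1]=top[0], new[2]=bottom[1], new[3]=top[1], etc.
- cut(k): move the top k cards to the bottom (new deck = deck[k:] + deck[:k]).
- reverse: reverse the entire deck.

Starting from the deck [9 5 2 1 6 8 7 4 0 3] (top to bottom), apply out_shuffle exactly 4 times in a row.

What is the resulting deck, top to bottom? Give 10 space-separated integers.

After op 1 (out_shuffle): [9 8 5 7 2 4 1 0 6 3]
After op 2 (out_shuffle): [9 4 8 1 5 0 7 6 2 3]
After op 3 (out_shuffle): [9 0 4 7 8 6 1 2 5 3]
After op 4 (out_shuffle): [9 6 0 1 4 2 7 5 8 3]

Answer: 9 6 0 1 4 2 7 5 8 3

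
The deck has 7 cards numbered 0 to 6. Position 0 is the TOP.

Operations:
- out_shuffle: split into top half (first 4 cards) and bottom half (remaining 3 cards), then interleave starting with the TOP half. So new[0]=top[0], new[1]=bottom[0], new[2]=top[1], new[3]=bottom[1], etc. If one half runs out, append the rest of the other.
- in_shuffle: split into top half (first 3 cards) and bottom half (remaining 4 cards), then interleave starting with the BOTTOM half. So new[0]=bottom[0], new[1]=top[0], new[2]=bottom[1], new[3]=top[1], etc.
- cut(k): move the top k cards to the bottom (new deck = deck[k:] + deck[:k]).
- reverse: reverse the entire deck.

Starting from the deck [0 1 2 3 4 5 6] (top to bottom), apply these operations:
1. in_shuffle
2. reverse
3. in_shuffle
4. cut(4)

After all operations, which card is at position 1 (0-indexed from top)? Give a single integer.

Answer: 5

Derivation:
After op 1 (in_shuffle): [3 0 4 1 5 2 6]
After op 2 (reverse): [6 2 5 1 4 0 3]
After op 3 (in_shuffle): [1 6 4 2 0 5 3]
After op 4 (cut(4)): [0 5 3 1 6 4 2]
Position 1: card 5.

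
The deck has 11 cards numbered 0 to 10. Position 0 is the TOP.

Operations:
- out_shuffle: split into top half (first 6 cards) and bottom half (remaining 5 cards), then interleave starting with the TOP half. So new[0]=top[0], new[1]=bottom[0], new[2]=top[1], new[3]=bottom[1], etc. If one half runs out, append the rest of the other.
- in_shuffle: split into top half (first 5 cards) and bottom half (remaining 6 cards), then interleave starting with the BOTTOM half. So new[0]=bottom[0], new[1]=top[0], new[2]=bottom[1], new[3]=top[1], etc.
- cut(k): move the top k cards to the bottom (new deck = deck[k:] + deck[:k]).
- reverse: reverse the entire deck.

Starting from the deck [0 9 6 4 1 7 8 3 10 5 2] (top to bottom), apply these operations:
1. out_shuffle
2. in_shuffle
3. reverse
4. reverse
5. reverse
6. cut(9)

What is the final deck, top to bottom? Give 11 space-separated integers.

After op 1 (out_shuffle): [0 8 9 3 6 10 4 5 1 2 7]
After op 2 (in_shuffle): [10 0 4 8 5 9 1 3 2 6 7]
After op 3 (reverse): [7 6 2 3 1 9 5 8 4 0 10]
After op 4 (reverse): [10 0 4 8 5 9 1 3 2 6 7]
After op 5 (reverse): [7 6 2 3 1 9 5 8 4 0 10]
After op 6 (cut(9)): [0 10 7 6 2 3 1 9 5 8 4]

Answer: 0 10 7 6 2 3 1 9 5 8 4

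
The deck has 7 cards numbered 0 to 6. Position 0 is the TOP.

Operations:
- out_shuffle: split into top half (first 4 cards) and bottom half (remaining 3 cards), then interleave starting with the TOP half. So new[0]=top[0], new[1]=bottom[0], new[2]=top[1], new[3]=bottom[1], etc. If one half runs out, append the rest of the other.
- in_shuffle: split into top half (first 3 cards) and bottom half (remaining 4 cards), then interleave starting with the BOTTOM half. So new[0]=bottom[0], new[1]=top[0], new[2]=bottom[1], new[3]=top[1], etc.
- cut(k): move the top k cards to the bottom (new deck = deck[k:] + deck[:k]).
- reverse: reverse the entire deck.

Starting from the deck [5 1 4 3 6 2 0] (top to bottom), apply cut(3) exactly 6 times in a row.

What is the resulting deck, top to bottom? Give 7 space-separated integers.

Answer: 6 2 0 5 1 4 3

Derivation:
After op 1 (cut(3)): [3 6 2 0 5 1 4]
After op 2 (cut(3)): [0 5 1 4 3 6 2]
After op 3 (cut(3)): [4 3 6 2 0 5 1]
After op 4 (cut(3)): [2 0 5 1 4 3 6]
After op 5 (cut(3)): [1 4 3 6 2 0 5]
After op 6 (cut(3)): [6 2 0 5 1 4 3]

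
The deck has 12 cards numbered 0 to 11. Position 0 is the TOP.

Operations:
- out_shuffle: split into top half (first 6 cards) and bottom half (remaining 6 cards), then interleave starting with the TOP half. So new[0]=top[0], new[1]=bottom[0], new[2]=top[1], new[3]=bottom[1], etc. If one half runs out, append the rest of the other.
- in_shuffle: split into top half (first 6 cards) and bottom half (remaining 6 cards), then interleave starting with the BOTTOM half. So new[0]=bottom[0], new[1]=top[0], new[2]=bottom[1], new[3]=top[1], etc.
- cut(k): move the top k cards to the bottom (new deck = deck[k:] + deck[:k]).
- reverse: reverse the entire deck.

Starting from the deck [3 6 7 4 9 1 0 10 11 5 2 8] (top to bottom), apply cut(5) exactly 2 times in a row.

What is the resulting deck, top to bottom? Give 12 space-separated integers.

After op 1 (cut(5)): [1 0 10 11 5 2 8 3 6 7 4 9]
After op 2 (cut(5)): [2 8 3 6 7 4 9 1 0 10 11 5]

Answer: 2 8 3 6 7 4 9 1 0 10 11 5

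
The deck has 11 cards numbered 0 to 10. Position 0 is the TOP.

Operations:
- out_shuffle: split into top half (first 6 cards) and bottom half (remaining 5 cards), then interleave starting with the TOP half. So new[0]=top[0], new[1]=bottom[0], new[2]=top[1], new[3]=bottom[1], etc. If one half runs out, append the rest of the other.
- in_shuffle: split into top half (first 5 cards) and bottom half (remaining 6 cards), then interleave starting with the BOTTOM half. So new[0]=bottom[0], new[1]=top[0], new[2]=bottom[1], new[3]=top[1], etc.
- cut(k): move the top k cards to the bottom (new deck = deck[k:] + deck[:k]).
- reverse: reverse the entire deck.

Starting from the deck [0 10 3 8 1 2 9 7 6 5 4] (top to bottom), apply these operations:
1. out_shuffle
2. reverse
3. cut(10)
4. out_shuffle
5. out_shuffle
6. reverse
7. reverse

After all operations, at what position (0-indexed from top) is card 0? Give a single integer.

After op 1 (out_shuffle): [0 9 10 7 3 6 8 5 1 4 2]
After op 2 (reverse): [2 4 1 5 8 6 3 7 10 9 0]
After op 3 (cut(10)): [0 2 4 1 5 8 6 3 7 10 9]
After op 4 (out_shuffle): [0 6 2 3 4 7 1 10 5 9 8]
After op 5 (out_shuffle): [0 1 6 10 2 5 3 9 4 8 7]
After op 6 (reverse): [7 8 4 9 3 5 2 10 6 1 0]
After op 7 (reverse): [0 1 6 10 2 5 3 9 4 8 7]
Card 0 is at position 0.

Answer: 0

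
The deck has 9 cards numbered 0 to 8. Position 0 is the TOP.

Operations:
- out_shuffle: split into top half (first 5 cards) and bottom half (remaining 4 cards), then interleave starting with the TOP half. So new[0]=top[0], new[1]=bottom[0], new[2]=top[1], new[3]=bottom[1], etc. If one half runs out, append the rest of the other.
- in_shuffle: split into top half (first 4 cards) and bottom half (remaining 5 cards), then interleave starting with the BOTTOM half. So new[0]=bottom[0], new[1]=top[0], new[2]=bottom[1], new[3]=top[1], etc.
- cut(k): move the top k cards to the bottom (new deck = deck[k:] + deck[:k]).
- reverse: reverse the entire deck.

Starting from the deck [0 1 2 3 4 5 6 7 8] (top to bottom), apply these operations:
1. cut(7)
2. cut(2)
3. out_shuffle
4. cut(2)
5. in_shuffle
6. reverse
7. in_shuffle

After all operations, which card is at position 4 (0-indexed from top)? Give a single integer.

Answer: 8

Derivation:
After op 1 (cut(7)): [7 8 0 1 2 3 4 5 6]
After op 2 (cut(2)): [0 1 2 3 4 5 6 7 8]
After op 3 (out_shuffle): [0 5 1 6 2 7 3 8 4]
After op 4 (cut(2)): [1 6 2 7 3 8 4 0 5]
After op 5 (in_shuffle): [3 1 8 6 4 2 0 7 5]
After op 6 (reverse): [5 7 0 2 4 6 8 1 3]
After op 7 (in_shuffle): [4 5 6 7 8 0 1 2 3]
Position 4: card 8.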